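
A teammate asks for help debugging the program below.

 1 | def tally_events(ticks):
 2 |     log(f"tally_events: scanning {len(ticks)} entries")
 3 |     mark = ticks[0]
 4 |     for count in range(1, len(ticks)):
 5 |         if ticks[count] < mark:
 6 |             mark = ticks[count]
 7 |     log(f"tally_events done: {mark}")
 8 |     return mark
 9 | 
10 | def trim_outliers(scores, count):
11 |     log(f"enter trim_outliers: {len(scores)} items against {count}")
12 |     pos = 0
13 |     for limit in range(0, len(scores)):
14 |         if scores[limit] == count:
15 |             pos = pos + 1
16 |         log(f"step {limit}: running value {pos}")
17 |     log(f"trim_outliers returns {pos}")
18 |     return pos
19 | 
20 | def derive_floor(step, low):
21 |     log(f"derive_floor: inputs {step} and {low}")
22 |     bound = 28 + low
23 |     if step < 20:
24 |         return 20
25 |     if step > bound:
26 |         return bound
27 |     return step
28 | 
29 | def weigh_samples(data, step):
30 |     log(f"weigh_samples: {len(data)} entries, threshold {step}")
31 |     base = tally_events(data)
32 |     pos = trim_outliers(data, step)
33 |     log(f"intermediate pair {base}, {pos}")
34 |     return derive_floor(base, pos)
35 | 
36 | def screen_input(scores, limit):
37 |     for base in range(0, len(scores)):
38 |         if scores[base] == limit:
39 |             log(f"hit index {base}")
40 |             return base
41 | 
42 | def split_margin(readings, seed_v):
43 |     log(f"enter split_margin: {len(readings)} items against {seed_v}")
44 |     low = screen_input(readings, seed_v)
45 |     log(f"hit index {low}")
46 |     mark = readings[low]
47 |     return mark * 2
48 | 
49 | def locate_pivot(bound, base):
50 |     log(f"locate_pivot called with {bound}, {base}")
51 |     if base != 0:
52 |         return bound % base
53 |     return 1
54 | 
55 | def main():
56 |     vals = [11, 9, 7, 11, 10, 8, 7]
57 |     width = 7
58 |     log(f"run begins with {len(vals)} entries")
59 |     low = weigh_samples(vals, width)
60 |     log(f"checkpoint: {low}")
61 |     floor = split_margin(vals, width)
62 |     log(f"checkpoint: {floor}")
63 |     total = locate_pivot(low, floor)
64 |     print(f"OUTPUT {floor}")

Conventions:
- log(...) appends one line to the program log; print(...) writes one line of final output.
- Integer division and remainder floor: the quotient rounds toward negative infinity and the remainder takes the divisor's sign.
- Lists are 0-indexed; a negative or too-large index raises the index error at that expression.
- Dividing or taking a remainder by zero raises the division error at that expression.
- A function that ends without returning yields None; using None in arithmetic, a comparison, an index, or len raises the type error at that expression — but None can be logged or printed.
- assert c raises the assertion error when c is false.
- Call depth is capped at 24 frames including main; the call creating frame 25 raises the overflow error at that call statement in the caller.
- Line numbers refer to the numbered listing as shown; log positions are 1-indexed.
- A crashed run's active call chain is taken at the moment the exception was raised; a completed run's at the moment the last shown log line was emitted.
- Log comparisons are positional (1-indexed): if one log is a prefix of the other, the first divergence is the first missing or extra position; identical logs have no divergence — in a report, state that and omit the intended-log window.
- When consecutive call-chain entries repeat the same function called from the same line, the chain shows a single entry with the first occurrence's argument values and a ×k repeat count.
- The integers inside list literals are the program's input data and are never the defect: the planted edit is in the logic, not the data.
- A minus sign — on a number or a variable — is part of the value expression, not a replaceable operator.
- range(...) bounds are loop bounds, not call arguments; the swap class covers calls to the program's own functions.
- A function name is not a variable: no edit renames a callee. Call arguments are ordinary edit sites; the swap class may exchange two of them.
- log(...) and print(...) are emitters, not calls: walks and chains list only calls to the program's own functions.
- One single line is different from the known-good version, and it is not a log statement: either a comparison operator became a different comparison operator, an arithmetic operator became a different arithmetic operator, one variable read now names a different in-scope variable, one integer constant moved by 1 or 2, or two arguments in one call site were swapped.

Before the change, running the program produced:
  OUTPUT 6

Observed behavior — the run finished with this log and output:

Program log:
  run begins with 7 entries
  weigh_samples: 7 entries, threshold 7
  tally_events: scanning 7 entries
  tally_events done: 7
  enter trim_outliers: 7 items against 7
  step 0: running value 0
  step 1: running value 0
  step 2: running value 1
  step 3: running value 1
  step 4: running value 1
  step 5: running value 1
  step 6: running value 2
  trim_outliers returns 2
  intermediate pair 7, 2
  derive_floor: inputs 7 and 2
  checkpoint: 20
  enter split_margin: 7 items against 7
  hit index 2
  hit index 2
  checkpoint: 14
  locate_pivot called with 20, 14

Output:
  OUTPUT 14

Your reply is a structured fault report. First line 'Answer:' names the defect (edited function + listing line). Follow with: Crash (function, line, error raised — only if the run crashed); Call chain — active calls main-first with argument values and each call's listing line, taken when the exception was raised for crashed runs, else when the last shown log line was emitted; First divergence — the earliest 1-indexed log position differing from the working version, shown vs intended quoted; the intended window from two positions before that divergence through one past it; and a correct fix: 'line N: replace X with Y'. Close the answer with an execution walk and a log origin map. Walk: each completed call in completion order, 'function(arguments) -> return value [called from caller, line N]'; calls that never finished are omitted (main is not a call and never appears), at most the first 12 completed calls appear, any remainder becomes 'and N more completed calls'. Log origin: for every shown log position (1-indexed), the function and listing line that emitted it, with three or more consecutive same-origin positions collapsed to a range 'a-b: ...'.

Answer: the defect is in main at line 64.
Key observation: Every logged value matches the working version; the printed result is what differs.
Call chain: main -> locate_pivot(20, 14) (called at line 63).
First divergence: none — the logs agree in full.
Execution walk:
  tally_events([11, 9, 7, 11, 10, 8, 7]) -> 7  [called from weigh_samples, line 31]
  trim_outliers([11, 9, 7, 11, 10, 8, 7], 7) -> 2  [called from weigh_samples, line 32]
  derive_floor(7, 2) -> 20  [called from weigh_samples, line 34]
  weigh_samples([11, 9, 7, 11, 10, 8, 7], 7) -> 20  [called from main, line 59]
  screen_input([11, 9, 7, 11, 10, 8, 7], 7) -> 2  [called from split_margin, line 44]
  split_margin([11, 9, 7, 11, 10, 8, 7], 7) -> 14  [called from main, line 61]
  locate_pivot(20, 14) -> 6  [called from main, line 63]
Log origins:
  1 — main, line 58
  2 — weigh_samples, line 30
  3 — tally_events, line 2
  4 — tally_events, line 7
  5 — trim_outliers, line 11
  6-12 — trim_outliers, line 16
  13 — trim_outliers, line 17
  14 — weigh_samples, line 33
  15 — derive_floor, line 21
  16 — main, line 60
  17 — split_margin, line 43
  18 — screen_input, line 39
  19 — split_margin, line 45
  20 — main, line 62
  21 — locate_pivot, line 50
A correct fix: line 64: replace `floor` with `total`.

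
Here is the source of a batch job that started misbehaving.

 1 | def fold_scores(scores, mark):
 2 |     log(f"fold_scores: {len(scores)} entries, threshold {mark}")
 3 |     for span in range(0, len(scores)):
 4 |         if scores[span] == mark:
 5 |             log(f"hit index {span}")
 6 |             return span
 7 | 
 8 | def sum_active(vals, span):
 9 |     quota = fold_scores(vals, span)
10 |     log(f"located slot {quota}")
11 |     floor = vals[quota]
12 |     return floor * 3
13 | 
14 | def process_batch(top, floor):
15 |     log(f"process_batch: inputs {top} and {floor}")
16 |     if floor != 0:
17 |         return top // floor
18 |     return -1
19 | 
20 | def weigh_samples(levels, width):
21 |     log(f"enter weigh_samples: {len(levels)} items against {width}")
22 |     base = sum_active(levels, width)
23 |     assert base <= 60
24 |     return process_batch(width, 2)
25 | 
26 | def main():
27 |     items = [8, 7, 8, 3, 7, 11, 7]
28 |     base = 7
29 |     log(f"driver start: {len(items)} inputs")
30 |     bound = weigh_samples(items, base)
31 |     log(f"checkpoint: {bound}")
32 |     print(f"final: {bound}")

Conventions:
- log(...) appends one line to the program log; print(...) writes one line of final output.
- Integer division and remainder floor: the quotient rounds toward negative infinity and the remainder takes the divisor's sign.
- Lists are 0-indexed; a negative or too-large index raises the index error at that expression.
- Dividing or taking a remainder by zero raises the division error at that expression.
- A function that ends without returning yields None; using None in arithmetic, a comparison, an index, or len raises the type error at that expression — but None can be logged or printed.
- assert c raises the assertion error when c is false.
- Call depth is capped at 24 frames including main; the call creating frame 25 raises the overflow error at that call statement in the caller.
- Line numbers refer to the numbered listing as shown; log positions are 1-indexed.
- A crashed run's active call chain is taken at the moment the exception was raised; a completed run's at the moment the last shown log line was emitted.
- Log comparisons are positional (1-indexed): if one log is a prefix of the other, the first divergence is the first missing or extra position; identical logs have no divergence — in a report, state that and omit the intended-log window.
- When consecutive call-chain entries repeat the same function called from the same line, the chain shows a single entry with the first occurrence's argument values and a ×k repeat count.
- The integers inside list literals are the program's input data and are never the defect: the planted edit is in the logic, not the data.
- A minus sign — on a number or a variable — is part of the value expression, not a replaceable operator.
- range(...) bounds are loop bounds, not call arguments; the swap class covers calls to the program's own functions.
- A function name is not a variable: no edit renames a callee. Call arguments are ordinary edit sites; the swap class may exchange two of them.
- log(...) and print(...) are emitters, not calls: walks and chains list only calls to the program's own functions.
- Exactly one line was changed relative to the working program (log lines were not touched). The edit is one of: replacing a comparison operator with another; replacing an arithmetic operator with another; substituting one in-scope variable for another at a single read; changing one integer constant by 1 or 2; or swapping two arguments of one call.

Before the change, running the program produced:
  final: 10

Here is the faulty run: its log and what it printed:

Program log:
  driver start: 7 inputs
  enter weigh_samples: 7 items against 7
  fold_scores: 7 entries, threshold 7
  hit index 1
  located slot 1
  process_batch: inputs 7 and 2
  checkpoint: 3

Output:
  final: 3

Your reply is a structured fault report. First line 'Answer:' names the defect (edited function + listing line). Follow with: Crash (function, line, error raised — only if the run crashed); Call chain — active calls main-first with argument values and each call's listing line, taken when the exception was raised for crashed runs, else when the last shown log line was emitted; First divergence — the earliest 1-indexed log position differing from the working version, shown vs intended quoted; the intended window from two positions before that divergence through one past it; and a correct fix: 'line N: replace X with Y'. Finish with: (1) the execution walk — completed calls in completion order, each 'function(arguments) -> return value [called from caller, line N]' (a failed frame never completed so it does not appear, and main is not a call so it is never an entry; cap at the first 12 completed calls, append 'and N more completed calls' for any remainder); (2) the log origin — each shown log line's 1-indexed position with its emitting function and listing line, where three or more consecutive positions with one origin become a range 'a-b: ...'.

Answer: the defect is in weigh_samples at line 24.
Key fact: The earliest visible damage is log position 6 — 'process_batch: inputs 7 and 2' rather than the intended 'process_batch: inputs 21 and 2'.
Call chain: main.
First divergence: at position 6 the run shows 'process_batch: inputs 7 and 2' where the working version logs 'process_batch: inputs 21 and 2'.
Intended log window:
  4: hit index 1
  5: located slot 1
  6: process_batch: inputs 21 and 2
  7: checkpoint: 10
Execution walk:
  fold_scores([8, 7, 8, 3, 7, 11, 7], 7) -> 1  [called from sum_active, line 9]
  sum_active([8, 7, 8, 3, 7, 11, 7], 7) -> 21  [called from weigh_samples, line 22]
  process_batch(7, 2) -> 3  [called from weigh_samples, line 24]
  weigh_samples([8, 7, 8, 3, 7, 11, 7], 7) -> 3  [called from main, line 30]
Log origins:
  1 — main, line 29
  2 — weigh_samples, line 21
  3 — fold_scores, line 2
  4 — fold_scores, line 5
  5 — sum_active, line 10
  6 — process_batch, line 15
  7 — main, line 31
A correct fix: line 24: replace `width` with `base`.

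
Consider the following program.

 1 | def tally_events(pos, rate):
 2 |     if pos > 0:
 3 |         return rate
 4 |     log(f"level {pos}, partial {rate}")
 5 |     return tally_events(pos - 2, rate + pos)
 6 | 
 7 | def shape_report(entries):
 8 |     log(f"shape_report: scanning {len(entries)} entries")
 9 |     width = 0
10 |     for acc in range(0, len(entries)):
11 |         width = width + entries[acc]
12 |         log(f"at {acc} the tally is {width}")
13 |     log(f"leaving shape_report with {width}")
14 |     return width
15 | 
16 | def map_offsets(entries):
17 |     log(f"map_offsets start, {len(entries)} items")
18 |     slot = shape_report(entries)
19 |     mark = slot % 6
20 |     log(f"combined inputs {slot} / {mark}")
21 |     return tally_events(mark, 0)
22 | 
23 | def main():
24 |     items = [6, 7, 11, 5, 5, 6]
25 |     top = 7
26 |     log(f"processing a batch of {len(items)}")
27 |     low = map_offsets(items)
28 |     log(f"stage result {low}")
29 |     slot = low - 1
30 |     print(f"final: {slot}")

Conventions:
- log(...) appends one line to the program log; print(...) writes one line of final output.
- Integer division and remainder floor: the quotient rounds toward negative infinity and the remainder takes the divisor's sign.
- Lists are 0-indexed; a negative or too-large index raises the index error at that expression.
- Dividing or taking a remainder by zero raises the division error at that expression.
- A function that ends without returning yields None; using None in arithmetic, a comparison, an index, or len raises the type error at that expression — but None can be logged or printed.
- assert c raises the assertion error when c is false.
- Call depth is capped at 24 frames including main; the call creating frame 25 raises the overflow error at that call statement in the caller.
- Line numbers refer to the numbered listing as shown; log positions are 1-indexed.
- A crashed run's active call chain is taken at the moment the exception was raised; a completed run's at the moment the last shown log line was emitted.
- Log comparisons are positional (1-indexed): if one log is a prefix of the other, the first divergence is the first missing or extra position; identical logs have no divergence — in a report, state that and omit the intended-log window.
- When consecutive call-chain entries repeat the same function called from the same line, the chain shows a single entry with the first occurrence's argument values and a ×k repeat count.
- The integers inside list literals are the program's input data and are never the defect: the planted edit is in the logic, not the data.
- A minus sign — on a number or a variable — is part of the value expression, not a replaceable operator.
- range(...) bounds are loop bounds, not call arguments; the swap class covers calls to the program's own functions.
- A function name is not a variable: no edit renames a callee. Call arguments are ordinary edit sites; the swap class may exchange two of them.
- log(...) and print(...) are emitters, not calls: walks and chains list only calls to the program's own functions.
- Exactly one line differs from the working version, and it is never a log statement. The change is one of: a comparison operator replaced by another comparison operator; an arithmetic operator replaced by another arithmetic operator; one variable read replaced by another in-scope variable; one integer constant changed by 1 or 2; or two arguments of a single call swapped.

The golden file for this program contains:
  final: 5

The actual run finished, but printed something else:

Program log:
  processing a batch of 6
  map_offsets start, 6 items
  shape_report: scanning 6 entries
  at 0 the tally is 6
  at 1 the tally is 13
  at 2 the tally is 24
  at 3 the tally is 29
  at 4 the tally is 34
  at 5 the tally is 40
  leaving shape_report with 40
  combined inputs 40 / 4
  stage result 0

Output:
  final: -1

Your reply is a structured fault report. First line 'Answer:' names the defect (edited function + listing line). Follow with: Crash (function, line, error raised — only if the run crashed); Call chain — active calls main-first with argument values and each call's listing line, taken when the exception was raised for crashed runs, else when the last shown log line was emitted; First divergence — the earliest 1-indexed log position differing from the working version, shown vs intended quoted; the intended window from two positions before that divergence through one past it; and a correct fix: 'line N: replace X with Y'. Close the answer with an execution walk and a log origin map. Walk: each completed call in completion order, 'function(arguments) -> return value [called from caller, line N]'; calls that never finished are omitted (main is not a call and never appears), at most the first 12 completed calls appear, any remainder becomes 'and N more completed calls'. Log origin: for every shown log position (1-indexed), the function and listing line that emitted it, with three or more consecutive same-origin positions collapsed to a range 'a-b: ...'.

Answer: the defect is in tally_events at line 2.
The tell: The earliest visible damage is log position 12 — 'stage result 0' rather than the intended 'level 4, partial 0'.
Call chain: main.
First divergence: position 12 — the shown line 'stage result 0' should read 'level 4, partial 0'.
Intended log window:
  10: leaving shape_report with 40
  11: combined inputs 40 / 4
  12: level 4, partial 0
  13: level 2, partial 4
Execution walk:
  shape_report([6, 7, 11, 5, 5, 6]) -> 40  [called from map_offsets, line 18]
  tally_events(4, 0) -> 0  [called from map_offsets, line 21]
  map_offsets([6, 7, 11, 5, 5, 6]) -> 0  [called from main, line 27]
Origin of each log line:
  1 — main, line 26
  2 — map_offsets, line 17
  3 — shape_report, line 8
  4-9 — shape_report, line 12
  10 — shape_report, line 13
  11 — map_offsets, line 20
  12 — main, line 28
A correct fix: line 2: replace `>` with `<=`.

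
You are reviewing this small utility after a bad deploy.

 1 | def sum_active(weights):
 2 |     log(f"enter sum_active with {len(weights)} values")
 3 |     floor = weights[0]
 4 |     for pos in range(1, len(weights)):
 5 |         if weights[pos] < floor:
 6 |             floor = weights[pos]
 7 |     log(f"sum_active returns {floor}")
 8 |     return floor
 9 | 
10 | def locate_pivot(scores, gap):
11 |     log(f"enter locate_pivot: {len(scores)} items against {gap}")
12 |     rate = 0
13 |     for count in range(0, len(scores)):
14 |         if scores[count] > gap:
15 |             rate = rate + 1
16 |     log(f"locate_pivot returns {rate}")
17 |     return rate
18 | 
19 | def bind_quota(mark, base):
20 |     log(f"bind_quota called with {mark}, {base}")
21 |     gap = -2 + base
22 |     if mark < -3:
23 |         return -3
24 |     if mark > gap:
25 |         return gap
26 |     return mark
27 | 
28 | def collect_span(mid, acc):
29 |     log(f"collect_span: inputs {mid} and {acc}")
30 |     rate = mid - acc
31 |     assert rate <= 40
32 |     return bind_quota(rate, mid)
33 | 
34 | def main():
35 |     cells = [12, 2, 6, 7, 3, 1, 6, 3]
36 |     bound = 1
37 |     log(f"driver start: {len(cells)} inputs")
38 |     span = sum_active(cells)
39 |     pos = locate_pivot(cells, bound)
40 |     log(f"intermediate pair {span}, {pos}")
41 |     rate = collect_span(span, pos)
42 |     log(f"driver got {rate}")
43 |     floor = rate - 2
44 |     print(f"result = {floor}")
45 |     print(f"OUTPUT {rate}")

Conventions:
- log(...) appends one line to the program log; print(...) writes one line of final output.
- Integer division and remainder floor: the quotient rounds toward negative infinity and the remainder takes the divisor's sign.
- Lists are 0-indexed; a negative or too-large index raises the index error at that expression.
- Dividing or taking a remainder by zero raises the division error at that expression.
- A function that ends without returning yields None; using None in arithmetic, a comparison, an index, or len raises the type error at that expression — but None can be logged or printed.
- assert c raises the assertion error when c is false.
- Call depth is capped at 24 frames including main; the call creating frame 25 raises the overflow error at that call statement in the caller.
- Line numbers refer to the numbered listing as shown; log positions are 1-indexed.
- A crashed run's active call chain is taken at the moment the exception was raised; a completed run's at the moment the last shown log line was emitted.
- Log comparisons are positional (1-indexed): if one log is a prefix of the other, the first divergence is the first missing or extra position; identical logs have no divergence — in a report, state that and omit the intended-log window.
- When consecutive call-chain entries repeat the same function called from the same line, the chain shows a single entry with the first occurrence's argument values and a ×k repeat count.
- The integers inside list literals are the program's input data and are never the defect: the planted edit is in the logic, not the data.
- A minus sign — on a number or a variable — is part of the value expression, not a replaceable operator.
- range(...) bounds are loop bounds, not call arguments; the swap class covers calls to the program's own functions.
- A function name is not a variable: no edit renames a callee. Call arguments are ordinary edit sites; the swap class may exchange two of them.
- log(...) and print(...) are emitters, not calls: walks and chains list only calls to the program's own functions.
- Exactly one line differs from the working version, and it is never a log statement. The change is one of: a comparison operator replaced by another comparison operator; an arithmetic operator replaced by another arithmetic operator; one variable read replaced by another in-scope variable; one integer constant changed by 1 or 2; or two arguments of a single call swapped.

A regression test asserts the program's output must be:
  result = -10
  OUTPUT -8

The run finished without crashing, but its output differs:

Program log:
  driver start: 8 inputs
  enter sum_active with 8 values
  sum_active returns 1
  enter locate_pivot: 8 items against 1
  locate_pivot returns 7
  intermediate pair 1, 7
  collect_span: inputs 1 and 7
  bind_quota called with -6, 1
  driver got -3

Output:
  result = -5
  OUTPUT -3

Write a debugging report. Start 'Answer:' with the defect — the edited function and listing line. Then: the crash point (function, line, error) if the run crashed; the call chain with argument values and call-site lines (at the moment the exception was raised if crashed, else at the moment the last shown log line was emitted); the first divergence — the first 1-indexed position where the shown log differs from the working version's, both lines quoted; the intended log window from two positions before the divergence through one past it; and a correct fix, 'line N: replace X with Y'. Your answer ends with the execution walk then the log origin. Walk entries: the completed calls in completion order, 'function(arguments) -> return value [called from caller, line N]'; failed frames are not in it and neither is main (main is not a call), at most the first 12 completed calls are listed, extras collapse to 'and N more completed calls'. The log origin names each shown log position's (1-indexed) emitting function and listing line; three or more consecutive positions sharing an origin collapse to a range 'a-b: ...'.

Answer: the defect is in collect_span at line 32.
Key fact: Log line 8 is where behavior first shows: 'bind_quota called with -6, 1' appears instead of 'bind_quota called with 1, -6'.
Call chain: main.
First divergence: position 8; shown 'bind_quota called with -6, 1' vs intended 'bind_quota called with 1, -6'.
Intended log window:
  6: intermediate pair 1, 7
  7: collect_span: inputs 1 and 7
  8: bind_quota called with 1, -6
  9: driver got -8
Execution walk:
  sum_active([12, 2, 6, 7, 3, 1, 6, 3]) -> 1  [called from main, line 38]
  locate_pivot([12, 2, 6, 7, 3, 1, 6, 3], 1) -> 7  [called from main, line 39]
  bind_quota(-6, 1) -> -3  [called from collect_span, line 32]
  collect_span(1, 7) -> -3  [called from main, line 41]
Origin of each log line:
  1: from main, line 37
  2: from sum_active, line 2
  3: from sum_active, line 7
  4: from locate_pivot, line 11
  5: from locate_pivot, line 16
  6: from main, line 40
  7: from collect_span, line 29
  8: from bind_quota, line 20
  9: from main, line 42
A correct fix: line 32: replace `bind_quota(rate, mid)` with `bind_quota(mid, rate)`.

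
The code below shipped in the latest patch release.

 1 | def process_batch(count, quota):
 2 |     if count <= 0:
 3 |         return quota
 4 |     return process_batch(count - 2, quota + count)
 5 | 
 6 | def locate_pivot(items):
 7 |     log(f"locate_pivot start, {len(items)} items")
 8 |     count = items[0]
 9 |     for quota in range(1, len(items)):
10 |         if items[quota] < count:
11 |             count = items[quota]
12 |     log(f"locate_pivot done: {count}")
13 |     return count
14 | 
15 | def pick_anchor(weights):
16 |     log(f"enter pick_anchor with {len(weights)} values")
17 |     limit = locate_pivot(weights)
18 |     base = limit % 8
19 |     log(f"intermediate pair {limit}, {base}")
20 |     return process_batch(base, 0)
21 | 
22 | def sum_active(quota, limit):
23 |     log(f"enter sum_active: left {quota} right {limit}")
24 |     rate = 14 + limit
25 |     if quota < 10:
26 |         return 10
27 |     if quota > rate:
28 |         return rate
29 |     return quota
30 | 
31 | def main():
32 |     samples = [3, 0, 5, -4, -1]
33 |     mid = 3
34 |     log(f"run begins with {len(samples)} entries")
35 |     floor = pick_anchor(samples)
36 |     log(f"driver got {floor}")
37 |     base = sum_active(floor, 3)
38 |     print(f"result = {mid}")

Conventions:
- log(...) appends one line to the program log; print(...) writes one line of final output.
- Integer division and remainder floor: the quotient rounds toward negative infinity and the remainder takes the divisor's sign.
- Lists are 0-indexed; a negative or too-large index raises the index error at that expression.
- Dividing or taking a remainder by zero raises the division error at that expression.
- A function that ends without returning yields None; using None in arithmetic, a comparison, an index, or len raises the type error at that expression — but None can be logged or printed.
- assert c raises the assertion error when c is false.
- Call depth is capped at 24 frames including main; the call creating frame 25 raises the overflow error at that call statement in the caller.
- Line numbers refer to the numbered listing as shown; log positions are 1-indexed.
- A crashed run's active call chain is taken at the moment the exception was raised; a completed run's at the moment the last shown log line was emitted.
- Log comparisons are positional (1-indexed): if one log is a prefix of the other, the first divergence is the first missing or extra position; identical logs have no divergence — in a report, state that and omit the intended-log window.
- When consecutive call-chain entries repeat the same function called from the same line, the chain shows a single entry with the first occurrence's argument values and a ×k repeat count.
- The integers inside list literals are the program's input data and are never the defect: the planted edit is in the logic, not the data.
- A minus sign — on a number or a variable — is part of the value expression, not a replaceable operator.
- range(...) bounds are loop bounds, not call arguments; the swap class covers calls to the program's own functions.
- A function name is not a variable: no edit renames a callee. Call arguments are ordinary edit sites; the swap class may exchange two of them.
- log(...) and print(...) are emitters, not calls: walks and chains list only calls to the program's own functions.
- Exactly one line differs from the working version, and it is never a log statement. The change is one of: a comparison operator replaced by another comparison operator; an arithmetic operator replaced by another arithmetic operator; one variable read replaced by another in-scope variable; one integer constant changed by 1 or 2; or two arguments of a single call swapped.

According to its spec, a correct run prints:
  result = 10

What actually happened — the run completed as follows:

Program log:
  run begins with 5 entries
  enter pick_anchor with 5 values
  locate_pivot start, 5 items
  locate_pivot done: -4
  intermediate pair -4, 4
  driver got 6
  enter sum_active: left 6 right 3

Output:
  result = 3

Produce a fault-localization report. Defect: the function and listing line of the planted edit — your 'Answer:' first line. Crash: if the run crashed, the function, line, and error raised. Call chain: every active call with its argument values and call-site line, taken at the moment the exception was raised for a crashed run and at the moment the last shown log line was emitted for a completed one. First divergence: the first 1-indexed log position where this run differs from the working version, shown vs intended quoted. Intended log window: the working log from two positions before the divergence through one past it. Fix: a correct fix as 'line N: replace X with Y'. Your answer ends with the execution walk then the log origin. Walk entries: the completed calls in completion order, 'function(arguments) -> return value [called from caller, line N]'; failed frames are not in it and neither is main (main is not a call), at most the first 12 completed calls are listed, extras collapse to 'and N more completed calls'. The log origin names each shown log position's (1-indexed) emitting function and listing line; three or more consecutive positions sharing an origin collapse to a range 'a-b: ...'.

Answer: the defect is in main at line 38.
The tell: The logs agree in full; only the final output differs.
Call chain: main -> sum_active(6, 3) (called at line 37).
First divergence: none (the log streams are identical).
Execution walk:
  locate_pivot([3, 0, 5, -4, -1]) -> -4  [called from pick_anchor, line 17]
  process_batch(0, 6) -> 6  [called from process_batch, line 4]
  process_batch(2, 4) -> 6  [called from process_batch, line 4]
  process_batch(4, 0) -> 6  [called from pick_anchor, line 20]
  pick_anchor([3, 0, 5, -4, -1]) -> 6  [called from main, line 35]
  sum_active(6, 3) -> 10  [called from main, line 37]
Log origin:
  1: logged in main at line 34
  2: logged in pick_anchor at line 16
  3: logged in locate_pivot at line 7
  4: logged in locate_pivot at line 12
  5: logged in pick_anchor at line 19
  6: logged in main at line 36
  7: logged in sum_active at line 23
A correct fix: line 38: replace `mid` with `base`.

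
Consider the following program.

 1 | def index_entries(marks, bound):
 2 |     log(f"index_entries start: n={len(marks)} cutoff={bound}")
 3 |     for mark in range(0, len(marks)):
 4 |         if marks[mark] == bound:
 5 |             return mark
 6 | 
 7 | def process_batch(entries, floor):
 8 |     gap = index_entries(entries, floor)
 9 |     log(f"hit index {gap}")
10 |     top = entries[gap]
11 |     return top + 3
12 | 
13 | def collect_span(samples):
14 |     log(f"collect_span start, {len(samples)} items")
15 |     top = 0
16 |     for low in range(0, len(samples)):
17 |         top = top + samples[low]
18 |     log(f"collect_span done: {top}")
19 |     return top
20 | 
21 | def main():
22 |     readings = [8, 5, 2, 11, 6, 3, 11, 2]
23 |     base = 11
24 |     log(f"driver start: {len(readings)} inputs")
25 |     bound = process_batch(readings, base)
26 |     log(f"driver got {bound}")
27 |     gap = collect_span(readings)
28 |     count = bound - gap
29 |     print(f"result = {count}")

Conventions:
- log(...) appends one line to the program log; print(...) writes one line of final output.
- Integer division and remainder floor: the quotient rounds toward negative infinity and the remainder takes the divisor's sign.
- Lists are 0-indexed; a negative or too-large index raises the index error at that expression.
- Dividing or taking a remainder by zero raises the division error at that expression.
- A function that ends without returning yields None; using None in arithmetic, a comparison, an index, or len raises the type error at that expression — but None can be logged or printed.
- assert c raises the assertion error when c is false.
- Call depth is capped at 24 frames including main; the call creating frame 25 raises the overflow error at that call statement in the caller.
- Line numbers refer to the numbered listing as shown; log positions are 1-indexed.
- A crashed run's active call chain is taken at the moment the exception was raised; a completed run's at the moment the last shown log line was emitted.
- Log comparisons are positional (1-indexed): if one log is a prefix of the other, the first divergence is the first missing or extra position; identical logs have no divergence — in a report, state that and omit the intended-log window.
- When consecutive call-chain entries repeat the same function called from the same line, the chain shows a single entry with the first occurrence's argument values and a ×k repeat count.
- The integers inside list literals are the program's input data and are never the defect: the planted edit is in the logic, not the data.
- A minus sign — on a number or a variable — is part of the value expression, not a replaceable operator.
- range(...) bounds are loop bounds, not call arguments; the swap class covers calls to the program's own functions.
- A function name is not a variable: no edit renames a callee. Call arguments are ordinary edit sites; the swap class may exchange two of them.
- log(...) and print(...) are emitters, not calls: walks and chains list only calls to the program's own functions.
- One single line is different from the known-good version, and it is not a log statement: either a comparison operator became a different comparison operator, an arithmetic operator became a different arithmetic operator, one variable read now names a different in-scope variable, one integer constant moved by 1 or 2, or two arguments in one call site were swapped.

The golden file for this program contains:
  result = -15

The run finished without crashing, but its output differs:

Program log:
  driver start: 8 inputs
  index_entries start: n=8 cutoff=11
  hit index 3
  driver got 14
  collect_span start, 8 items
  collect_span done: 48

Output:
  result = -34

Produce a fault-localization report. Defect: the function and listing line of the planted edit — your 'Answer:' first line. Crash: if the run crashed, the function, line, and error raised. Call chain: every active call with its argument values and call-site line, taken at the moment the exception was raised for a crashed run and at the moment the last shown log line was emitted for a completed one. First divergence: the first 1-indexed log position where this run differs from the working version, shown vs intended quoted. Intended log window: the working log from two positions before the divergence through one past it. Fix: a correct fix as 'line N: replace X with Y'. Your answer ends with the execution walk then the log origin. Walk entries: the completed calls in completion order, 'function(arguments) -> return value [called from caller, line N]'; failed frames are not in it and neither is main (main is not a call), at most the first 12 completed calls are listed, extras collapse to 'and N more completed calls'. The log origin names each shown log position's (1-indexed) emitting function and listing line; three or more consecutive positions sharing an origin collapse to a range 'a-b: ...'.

Answer: the defect is in process_batch at line 11.
Core observation: Position 4 is the first bad log line: 'driver got 14' should read 'driver got 33'.
Call chain: main -> collect_span([8, 5, 2, 11, 6, 3, 11, 2]) (called at line 27).
First divergence: position 4 — shown 'driver got 14', intended 'driver got 33'.
Intended log window:
  2: index_entries start: n=8 cutoff=11
  3: hit index 3
  4: driver got 33
  5: collect_span start, 8 items
Execution walk:
  index_entries([8, 5, 2, 11, 6, 3, 11, 2], 11) -> 3  [called from process_batch, line 8]
  process_batch([8, 5, 2, 11, 6, 3, 11, 2], 11) -> 14  [called from main, line 25]
  collect_span([8, 5, 2, 11, 6, 3, 11, 2]) -> 48  [called from main, line 27]
Log origins:
  1: emitted by main (line 24)
  2: emitted by index_entries (line 2)
  3: emitted by process_batch (line 9)
  4: emitted by main (line 26)
  5: emitted by collect_span (line 14)
  6: emitted by collect_span (line 18)
A correct fix: line 11: replace `+` with `*`.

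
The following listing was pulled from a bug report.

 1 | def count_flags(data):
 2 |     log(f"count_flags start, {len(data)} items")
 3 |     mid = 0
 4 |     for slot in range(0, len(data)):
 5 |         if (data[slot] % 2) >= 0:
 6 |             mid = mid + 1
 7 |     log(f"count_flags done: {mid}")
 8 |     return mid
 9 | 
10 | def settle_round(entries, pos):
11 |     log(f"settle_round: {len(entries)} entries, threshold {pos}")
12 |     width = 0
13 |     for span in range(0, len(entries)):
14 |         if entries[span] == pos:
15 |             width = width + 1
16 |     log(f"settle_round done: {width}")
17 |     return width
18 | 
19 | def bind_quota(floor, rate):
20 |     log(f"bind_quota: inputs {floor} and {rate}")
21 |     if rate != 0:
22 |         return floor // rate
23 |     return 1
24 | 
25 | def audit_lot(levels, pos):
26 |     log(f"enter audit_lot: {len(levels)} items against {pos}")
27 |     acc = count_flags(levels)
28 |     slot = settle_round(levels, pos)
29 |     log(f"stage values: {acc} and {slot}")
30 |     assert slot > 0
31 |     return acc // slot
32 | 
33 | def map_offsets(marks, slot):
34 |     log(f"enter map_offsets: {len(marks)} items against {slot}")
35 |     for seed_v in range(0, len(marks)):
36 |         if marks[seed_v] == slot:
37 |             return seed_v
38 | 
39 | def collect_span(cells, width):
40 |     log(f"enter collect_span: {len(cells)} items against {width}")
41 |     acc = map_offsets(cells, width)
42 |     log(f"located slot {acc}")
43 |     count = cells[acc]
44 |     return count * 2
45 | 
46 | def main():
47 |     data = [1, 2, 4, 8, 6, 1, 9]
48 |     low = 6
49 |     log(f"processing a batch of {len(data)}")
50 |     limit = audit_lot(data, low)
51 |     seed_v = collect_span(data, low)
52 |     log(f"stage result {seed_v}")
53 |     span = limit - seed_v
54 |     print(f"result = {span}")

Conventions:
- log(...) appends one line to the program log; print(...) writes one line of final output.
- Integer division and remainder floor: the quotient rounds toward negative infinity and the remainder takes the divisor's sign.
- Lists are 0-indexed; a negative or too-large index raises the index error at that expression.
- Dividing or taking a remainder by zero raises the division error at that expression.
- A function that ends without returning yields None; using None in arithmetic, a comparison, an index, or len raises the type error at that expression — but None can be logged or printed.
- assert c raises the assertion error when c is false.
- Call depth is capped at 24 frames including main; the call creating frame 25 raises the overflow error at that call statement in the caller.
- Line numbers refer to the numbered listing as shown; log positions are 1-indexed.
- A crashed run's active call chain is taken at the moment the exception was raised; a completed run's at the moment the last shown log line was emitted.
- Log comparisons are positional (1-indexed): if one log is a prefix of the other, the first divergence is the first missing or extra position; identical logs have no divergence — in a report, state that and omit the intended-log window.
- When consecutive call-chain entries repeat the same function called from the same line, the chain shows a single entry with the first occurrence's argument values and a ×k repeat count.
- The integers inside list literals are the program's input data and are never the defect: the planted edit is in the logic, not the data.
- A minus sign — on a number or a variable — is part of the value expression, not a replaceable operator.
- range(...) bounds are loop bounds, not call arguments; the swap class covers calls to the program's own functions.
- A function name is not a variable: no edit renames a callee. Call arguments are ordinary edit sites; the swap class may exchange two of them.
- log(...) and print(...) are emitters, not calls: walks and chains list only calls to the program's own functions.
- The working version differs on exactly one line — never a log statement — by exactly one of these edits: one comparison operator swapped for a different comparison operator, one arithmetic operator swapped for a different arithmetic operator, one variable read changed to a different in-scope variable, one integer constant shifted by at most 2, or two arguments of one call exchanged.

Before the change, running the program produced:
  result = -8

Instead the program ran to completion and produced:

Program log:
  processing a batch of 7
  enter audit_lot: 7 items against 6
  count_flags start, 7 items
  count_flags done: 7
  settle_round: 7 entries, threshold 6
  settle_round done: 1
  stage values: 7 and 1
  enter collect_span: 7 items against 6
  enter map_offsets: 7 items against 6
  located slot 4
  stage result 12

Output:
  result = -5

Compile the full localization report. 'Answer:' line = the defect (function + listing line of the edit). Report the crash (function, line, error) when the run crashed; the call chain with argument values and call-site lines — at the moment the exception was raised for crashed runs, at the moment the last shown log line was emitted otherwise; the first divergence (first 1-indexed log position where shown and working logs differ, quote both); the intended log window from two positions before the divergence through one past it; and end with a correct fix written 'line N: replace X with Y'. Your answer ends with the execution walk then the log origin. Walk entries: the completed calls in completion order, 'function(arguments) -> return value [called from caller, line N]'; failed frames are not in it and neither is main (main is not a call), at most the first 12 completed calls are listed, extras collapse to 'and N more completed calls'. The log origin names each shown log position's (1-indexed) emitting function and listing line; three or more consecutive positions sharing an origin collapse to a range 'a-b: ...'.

Answer: the defect is in count_flags at line 5.
Key observation: Log line 4 is where behavior first shows: 'count_flags done: 7' appears instead of 'count_flags done: 4'.
Call chain: main.
First divergence: position 4 — the shown line 'count_flags done: 7' should read 'count_flags done: 4'.
Intended log window:
  2: enter audit_lot: 7 items against 6
  3: count_flags start, 7 items
  4: count_flags done: 4
  5: settle_round: 7 entries, threshold 6
Execution walk:
  count_flags([1, 2, 4, 8, 6, 1, 9]) -> 7  [called from audit_lot, line 27]
  settle_round([1, 2, 4, 8, 6, 1, 9], 6) -> 1  [called from audit_lot, line 28]
  audit_lot([1, 2, 4, 8, 6, 1, 9], 6) -> 7  [called from main, line 50]
  map_offsets([1, 2, 4, 8, 6, 1, 9], 6) -> 4  [called from collect_span, line 41]
  collect_span([1, 2, 4, 8, 6, 1, 9], 6) -> 12  [called from main, line 51]
Log origin:
  1: from main, line 49
  2: from audit_lot, line 26
  3: from count_flags, line 2
  4: from count_flags, line 7
  5: from settle_round, line 11
  6: from settle_round, line 16
  7: from audit_lot, line 29
  8: from collect_span, line 40
  9: from map_offsets, line 34
  10: from collect_span, line 42
  11: from main, line 52
A correct fix: line 5: replace `>=` with `==`.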